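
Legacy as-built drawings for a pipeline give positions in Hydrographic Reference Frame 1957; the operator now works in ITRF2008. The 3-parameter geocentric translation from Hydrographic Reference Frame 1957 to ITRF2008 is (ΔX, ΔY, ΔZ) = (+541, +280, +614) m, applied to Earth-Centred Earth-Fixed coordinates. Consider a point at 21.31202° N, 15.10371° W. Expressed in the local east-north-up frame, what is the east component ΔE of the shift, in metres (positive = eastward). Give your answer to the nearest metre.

At φ = 21.31202°, λ = -15.10371°: sin φ = 0.363447, cos φ = 0.931615, sin λ = -0.260567, cos λ = 0.965456.
ΔE = −sin λ·ΔX + cos λ·ΔY = −(-0.260567)·(541) + (0.965456)·(280) = 411.29 m.

ΔE = 411 m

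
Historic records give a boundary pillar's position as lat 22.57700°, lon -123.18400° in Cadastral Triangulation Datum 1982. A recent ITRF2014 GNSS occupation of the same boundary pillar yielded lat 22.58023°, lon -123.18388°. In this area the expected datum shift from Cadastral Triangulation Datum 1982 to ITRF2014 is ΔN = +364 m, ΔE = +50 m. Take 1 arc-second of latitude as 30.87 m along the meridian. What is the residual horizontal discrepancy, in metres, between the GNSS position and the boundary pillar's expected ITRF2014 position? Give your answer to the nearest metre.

38 m

Observed coordinate differences: Δφ = +0.00323°, Δλ = +0.00012°.
Converting to metres (1° lat = 111132 m, cos φ = 0.923364): observed ΔN = 359.0 m, observed ΔE = 12.3 m.
Subtracting the expected shift leaves a residual of 359.0 − (364) = -5.0 m north and 12.3 − (50) = -37.7 m east.
Residual distance = √((-5.0)² + (-37.7)²) = 38.0 m.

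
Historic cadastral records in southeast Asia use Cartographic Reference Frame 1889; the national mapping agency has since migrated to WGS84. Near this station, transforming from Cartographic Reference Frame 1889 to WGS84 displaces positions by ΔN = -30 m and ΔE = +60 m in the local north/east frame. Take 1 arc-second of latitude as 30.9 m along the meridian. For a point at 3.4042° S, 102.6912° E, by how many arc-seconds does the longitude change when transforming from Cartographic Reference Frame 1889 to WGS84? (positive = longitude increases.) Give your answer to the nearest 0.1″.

Δλ = 1.9″

At latitude -3.4042°, cos φ = 0.998235.
1″ of longitude at this latitude = 30.90 × cos φ = 30.8455 m, so Δλ = 60.0 / 30.8455 = 1.945″.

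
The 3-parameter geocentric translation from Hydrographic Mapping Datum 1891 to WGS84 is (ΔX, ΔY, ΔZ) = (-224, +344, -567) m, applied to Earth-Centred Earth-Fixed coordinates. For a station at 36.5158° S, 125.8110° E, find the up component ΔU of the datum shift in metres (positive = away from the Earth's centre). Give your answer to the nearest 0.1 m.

At φ = -36.5158°, λ = 125.8110°: sin φ = -0.595044, cos φ = 0.803693, sin λ = 0.810952, cos λ = -0.585113.
ΔU = cos φ cos λ·ΔX + cos φ sin λ·ΔY + sin φ·ΔZ = (0.803693)(-0.585113)(-224) + (0.803693)(0.810952)(344) + (-0.595044)(-567) = 666.93 m.

ΔU = 666.9 m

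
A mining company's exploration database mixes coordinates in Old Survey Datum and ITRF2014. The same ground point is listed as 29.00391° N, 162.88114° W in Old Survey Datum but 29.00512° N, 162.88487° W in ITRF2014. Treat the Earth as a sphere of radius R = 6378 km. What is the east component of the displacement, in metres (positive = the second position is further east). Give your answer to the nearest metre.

ΔE = -363 m

Δφ = 29.00512° − 29.00391° = +0.00121°; Δλ = -162.88487° − -162.88114° = -0.00373°.
1° along a meridian = πR/180 = 111317 m.
ΔN = Δφ × 111317 = 134.7 m; ΔE = Δλ × 111317 × cos(29.00391°) = -0.00373 × 111317 × 0.874587 = -363.1 m.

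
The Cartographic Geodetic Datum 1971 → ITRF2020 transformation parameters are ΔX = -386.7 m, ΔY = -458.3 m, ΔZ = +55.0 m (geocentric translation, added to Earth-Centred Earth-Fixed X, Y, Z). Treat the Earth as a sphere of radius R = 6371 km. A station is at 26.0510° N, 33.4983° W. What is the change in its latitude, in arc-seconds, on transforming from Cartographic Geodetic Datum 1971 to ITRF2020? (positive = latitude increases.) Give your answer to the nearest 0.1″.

sin φ = 0.439171, cos φ = 0.898403, sin λ = -0.551912, cos λ = 0.833902.
North component: ΔN = −sin φ cos λ·ΔX − sin φ sin λ·ΔY + cos φ·ΔZ = −(0.439171)(0.833902)(-386.7) − (0.439171)(-0.551912)(-458.3) + (0.898403)(55.0) = 79.95 m.
1° of latitude spans πR/180 = 111195 m, so Δφ = 79.95 / 111195 × 3600 = 2.588″.

Δφ = 2.6″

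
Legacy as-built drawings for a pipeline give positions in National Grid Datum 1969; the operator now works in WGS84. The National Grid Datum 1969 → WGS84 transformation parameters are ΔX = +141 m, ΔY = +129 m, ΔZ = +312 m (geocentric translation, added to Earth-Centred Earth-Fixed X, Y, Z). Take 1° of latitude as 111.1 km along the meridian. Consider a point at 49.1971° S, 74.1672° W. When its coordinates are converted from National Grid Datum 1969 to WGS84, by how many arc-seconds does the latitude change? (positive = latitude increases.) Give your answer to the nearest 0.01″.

sin φ = -0.756962, cos φ = 0.653459, sin λ = -0.962062, cos λ = 0.272831.
North component: ΔN = −sin φ cos λ·ΔX − sin φ sin λ·ΔY + cos φ·ΔZ = −(-0.756962)(0.272831)(141) − (-0.756962)(-0.962062)(129) + (0.653459)(312) = 139.06 m.
1° of latitude spans 111100 m, so Δφ = 139.06 / 111100 × 3600 = 4.506″.

Δφ = 4.51″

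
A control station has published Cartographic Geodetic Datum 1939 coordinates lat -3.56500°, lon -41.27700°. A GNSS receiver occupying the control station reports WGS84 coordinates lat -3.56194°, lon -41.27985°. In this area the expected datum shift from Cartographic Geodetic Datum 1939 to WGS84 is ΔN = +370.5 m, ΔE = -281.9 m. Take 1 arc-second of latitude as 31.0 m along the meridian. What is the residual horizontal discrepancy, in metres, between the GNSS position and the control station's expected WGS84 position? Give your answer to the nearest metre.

46 m

Observed coordinate differences: Δφ = +0.00306°, Δλ = -0.00285°.
Converting to metres (1° lat = 111600 m, cos φ = 0.998065): observed ΔN = 341.5 m, observed ΔE = -317.4 m.
Subtracting the expected shift leaves a residual of 341.5 − (370.5) = -29.0 m north and -317.4 − (-281.9) = -35.5 m east.
Residual distance = √((-29.0)² + (-35.5)²) = 45.9 m.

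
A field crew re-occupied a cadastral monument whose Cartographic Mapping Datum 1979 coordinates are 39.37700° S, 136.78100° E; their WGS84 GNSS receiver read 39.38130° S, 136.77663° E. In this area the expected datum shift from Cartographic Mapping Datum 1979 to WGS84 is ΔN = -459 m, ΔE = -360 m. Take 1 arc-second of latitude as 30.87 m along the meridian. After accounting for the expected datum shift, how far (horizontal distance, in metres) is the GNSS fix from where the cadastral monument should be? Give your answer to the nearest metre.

24 m

Observed coordinate differences: Δφ = -0.00430°, Δλ = -0.00437°.
Converting to metres (1° lat = 111132 m, cos φ = 0.772988): observed ΔN = -477.9 m, observed ΔE = -375.4 m.
Subtracting the expected shift leaves a residual of -477.9 − (-459) = -18.9 m north and -375.4 − (-360) = -15.4 m east.
Residual distance = √((-18.9)² + (-15.4)²) = 24.4 m.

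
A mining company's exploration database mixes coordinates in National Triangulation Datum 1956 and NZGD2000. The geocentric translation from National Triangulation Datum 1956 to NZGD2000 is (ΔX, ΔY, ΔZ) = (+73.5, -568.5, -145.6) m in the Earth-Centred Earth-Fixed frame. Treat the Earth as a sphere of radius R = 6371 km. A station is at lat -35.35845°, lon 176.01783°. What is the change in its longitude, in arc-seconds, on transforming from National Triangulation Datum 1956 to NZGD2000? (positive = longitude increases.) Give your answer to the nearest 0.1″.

Δλ = 22.3″

sin φ = -0.578690, cos φ = 0.815548, sin λ = 0.069446, cos λ = -0.997586.
East component: ΔE = −sin λ·ΔX + cos λ·ΔY = −(0.069446)(73.5) + (-0.997586)(-568.5) = 562.02 m.
1° of latitude spans πR/180 = 111195 m; at latitude φ, 1° of longitude spans that × cos φ = 90684.8 m, so Δλ = 562.02 / 90684.8 × 3600 = 22.311″.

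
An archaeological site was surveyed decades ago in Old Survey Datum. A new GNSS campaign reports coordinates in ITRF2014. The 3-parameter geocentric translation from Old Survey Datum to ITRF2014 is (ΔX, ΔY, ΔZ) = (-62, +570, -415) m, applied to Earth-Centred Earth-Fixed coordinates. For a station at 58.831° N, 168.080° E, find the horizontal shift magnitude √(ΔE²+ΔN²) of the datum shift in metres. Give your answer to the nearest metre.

657 m

At φ = 58.831°, λ = 168.080°: sin φ = 0.855644, cos φ = 0.517564, sin λ = 0.206546, cos λ = -0.978437.
ΔE = −sin λ·ΔX + cos λ·ΔY = −(0.206546)·(-62) + (-0.978437)·(570) = -544.90 m.
ΔN = −sin φ cos λ·ΔX − sin φ sin λ·ΔY + cos φ·ΔZ = −(0.855644)(-0.978437)(-62) − (0.855644)(0.206546)(570) + (0.517564)(-415) = -367.43 m.
Horizontal magnitude = √(ΔE² + ΔN²) = √((-544.90)² + (-367.43)²) = 657.21 m.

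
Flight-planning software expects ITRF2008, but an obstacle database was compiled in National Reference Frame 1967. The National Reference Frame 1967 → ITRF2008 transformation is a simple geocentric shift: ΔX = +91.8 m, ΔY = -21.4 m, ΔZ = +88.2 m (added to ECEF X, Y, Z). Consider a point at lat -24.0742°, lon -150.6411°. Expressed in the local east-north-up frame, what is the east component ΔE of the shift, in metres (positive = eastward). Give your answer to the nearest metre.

At φ = -24.0742°, λ = -150.6411°: sin φ = -0.407919, cos φ = 0.913018, sin λ = -0.490279, cos λ = -0.871566.
ΔE = −sin λ·ΔX + cos λ·ΔY = −(-0.490279)·(91.8) + (-0.871566)·(-21.4) = 63.66 m.

ΔE = 64 m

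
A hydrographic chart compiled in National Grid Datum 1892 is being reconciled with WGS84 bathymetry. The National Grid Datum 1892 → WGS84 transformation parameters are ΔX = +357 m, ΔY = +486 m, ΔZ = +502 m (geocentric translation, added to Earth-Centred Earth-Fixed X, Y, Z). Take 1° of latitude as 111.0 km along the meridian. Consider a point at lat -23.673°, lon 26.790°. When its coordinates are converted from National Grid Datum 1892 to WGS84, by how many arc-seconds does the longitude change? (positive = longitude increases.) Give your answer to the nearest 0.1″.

Δλ = 9.7″

sin φ = -0.401516, cos φ = 0.915852, sin λ = 0.450722, cos λ = 0.892664.
East component: ΔE = −sin λ·ΔX + cos λ·ΔY = −(0.450722)(357) + (0.892664)(486) = 272.93 m.
1° of latitude spans 111000 m; at latitude φ, 1° of longitude spans that × cos φ = 101659.6 m, so Δλ = 272.93 / 101659.6 × 3600 = 9.665″.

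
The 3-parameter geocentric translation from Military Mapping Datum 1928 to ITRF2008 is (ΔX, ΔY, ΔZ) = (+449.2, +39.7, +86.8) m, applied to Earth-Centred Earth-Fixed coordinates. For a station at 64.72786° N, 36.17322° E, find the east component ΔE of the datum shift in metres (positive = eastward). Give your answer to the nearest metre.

The local east axis at (φ, λ) is (−sin λ, cos λ, 0), so ΔE = −sin(36.17322°)·449.2 + cos(36.17322°)·39.7 = -233.08 m.

ΔE = -233 m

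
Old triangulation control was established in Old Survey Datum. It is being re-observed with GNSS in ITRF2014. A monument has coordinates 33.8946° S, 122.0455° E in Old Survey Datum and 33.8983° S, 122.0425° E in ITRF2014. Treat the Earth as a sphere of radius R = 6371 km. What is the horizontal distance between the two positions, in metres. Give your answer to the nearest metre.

496 m

Δφ = -33.8983° − -33.8946° = -0.0037°; Δλ = 122.0425° − 122.0455° = -0.0030°.
1° along a meridian = πR/180 = 111195 m.
ΔN = Δφ × 111195 = -411.4 m; ΔE = Δλ × 111195 × cos(-33.8946°) = -0.0030 × 111195 × 0.830065 = -276.9 m.
Distance = √(ΔE² + ΔN²) = √((-276.9)² + (-411.4)²) = 495.9 m.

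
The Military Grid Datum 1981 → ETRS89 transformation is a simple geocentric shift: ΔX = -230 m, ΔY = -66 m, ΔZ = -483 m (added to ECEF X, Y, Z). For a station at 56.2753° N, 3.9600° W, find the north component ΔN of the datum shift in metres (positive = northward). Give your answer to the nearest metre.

ΔN = -81 m

At φ = 56.2753°, λ = -3.9600°: sin φ = 0.831715, cos φ = 0.555203, sin λ = -0.069060, cos λ = 0.997613.
ΔN = −sin φ cos λ·ΔX − sin φ sin λ·ΔY + cos φ·ΔZ = −(0.831715)(0.997613)(-230) − (0.831715)(-0.069060)(-66) + (0.555203)(-483) = -81.12 m.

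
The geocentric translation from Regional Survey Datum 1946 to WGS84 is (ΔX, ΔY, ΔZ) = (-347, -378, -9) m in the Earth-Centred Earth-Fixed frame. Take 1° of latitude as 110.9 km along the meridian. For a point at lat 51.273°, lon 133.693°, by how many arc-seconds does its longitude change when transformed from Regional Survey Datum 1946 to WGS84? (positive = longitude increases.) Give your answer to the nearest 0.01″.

Δλ = 26.57″

sin φ = 0.780136, cos φ = 0.625610, sin λ = 0.723052, cos λ = -0.690794.
East component: ΔE = −sin λ·ΔX + cos λ·ΔY = −(0.723052)(-347) + (-0.690794)(-378) = 512.02 m.
1° of latitude spans 110900 m; at latitude φ, 1° of longitude spans that × cos φ = 69380.2 m, so Δλ = 512.02 / 69380.2 × 3600 = 26.568″.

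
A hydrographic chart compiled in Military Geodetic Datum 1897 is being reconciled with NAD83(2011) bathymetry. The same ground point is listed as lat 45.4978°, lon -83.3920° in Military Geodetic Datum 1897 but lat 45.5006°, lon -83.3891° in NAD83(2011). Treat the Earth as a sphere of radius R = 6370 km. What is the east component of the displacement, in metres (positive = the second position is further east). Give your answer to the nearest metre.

ΔE = 226 m

Δφ = 45.5006° − 45.4978° = +0.0028°; Δλ = -83.3891° − -83.3920° = +0.0029°.
1° along a meridian = πR/180 = 111177 m.
ΔN = Δφ × 111177 = 311.3 m; ΔE = Δλ × 111177 × cos(45.4978°) = +0.0029 × 111177 × 0.700937 = 226.0 m.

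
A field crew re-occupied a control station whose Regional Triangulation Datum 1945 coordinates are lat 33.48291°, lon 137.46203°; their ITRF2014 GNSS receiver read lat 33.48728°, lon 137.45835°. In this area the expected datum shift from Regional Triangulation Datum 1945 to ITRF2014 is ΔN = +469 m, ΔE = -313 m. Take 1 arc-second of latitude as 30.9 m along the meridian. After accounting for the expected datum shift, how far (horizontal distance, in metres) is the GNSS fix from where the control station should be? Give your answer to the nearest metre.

33 m

Observed coordinate differences: Δφ = +0.00437°, Δλ = -0.00368°.
Converting to metres (1° lat = 111240 m, cos φ = 0.834050): observed ΔN = 486.1 m, observed ΔE = -341.4 m.
Subtracting the expected shift leaves a residual of 486.1 − (469) = 17.1 m north and -341.4 − (-313) = -28.4 m east.
Residual distance = √(17.1² + (-28.4)²) = 33.2 m.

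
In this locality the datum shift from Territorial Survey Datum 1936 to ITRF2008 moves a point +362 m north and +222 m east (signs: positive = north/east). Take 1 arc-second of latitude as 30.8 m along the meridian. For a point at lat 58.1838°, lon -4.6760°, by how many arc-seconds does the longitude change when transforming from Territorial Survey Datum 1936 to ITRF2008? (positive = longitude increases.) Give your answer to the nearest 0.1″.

Δλ = 13.7″

At latitude 58.1838°, cos φ = 0.527196.
1″ of longitude at this latitude = 30.80 × cos φ = 16.2376 m, so Δλ = 222.0 / 16.2376 = 13.672″.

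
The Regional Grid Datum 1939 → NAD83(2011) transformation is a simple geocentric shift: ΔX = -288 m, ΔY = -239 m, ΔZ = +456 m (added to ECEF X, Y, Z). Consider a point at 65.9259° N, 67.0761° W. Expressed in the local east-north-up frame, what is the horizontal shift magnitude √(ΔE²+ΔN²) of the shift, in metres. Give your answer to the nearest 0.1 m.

368.9 m

The local east axis at (φ, λ) is (−sin λ, cos λ, 0), so ΔE = −sin(-67.0761°)·(-288) + cos(-67.0761°)·(-239) = -358.35 m.
The local north axis is (−sin φ cos λ, −sin φ sin λ, cos φ), giving ΔN = 102.421 − 200.978 + 186.011 = 87.45 m.
Horizontal magnitude = √(ΔE² + ΔN²) = √((-358.35)² + 87.45²) = 368.86 m.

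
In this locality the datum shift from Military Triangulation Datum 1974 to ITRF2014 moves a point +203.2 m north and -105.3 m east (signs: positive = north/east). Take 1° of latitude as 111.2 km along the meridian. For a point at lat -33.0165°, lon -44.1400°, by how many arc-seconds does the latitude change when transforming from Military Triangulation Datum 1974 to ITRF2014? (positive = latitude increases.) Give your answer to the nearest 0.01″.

1° of latitude = 111.2 km, so Δφ = 203.2 / 111200 = 0.0018273° = 6.578″.

Δφ = 6.58″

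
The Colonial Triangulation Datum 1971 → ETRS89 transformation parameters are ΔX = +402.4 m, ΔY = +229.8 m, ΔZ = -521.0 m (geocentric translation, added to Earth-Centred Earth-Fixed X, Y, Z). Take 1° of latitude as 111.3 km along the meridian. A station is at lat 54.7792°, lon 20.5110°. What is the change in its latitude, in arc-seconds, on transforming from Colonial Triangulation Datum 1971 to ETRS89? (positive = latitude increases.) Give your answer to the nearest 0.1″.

Δφ = -21.8″

sin φ = 0.816936, cos φ = 0.576729, sin λ = 0.350387, cos λ = 0.936605.
North component: ΔN = −sin φ cos λ·ΔX − sin φ sin λ·ΔY + cos φ·ΔZ = −(0.816936)(0.936605)(402.4) − (0.816936)(0.350387)(229.8) + (0.576729)(-521.0) = -674.15 m.
1° of latitude spans 111300 m, so Δφ = -674.15 / 111300 × 3600 = -21.805″.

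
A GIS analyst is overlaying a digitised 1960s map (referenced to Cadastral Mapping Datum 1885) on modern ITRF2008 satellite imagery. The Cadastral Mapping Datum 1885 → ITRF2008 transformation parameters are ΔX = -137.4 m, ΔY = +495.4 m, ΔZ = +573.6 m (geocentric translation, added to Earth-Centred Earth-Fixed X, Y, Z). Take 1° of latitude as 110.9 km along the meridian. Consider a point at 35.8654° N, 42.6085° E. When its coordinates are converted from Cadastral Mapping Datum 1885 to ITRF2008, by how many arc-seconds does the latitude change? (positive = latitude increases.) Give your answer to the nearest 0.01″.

Δφ = 10.63″

sin φ = 0.585883, cos φ = 0.810396, sin λ = 0.676985, cos λ = 0.735997.
North component: ΔN = −sin φ cos λ·ΔX − sin φ sin λ·ΔY + cos φ·ΔZ = −(0.585883)(0.735997)(-137.4) − (0.585883)(0.676985)(495.4) + (0.810396)(573.6) = 327.60 m.
1° of latitude spans 110900 m, so Δφ = 327.60 / 110900 × 3600 = 10.634″.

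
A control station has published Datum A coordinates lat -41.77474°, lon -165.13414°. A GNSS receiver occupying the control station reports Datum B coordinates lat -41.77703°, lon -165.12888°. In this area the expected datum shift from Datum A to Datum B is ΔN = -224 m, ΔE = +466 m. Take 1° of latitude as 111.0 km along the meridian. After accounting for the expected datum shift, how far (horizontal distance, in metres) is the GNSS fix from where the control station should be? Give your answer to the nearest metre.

43 m

Observed coordinate differences: Δφ = -0.00229°, Δλ = +0.00526°.
Converting to metres (1° lat = 111000 m, cos φ = 0.745770): observed ΔN = -254.2 m, observed ΔE = 435.4 m.
Subtracting the expected shift leaves a residual of -254.2 − (-224) = -30.2 m north and 435.4 − (466) = -30.6 m east.
Residual distance = √((-30.2)² + (-30.6)²) = 43.0 m.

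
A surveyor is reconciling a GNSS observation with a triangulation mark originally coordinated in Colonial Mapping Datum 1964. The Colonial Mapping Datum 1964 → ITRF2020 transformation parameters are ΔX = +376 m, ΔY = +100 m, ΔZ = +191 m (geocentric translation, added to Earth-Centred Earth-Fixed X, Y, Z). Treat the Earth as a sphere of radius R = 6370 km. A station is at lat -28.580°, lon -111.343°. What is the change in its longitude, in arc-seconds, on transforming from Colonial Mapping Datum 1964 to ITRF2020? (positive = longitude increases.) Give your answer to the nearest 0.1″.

sin φ = -0.478385, cos φ = 0.878150, sin λ = -0.931418, cos λ = -0.363950.
East component: ΔE = −sin λ·ΔX + cos λ·ΔY = −(-0.931418)(376) + (-0.363950)(100) = 313.82 m.
1° of latitude spans πR/180 = 111177 m; at latitude φ, 1° of longitude spans that × cos φ = 97630.5 m, so Δλ = 313.82 / 97630.5 × 3600 = 11.572″.

Δλ = 11.6″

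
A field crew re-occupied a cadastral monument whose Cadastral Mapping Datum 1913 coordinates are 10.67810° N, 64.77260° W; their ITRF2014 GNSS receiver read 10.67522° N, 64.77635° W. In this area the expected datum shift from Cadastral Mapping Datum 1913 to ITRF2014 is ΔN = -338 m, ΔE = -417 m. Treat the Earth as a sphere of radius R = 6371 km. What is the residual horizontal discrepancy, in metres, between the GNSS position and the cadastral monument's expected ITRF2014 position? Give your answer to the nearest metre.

19 m

Observed coordinate differences: Δφ = -0.00288°, Δλ = -0.00375°.
Converting to metres (1° lat = 111195 m, cos φ = 0.982684): observed ΔN = -320.2 m, observed ΔE = -409.8 m.
Subtracting the expected shift leaves a residual of -320.2 − (-338) = 17.8 m north and -409.8 − (-417) = 7.2 m east.
Residual distance = √(17.8² + 7.2²) = 19.2 m.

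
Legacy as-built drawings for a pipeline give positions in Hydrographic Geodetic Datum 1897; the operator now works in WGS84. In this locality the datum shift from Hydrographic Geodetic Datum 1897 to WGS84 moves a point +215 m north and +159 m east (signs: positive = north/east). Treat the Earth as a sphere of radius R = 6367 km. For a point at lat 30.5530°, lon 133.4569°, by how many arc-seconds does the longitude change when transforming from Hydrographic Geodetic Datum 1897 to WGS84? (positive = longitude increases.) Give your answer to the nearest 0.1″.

At latitude 30.5530°, cos φ = 0.861159.
One radian of longitude at latitude φ spans R cos φ, so Δλ = ΔE / (R cos φ) = 159.0 / (6367000 × 0.861159) = 2.8999e-05 rad = 5.981″.

Δλ = 6.0″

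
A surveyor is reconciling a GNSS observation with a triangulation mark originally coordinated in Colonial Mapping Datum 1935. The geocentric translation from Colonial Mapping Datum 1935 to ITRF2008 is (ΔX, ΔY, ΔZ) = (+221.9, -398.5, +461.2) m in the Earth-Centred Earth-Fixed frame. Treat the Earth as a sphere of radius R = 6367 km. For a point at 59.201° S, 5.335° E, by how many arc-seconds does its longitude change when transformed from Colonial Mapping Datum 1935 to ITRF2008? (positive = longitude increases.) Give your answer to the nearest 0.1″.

sin φ = -0.858969, cos φ = 0.512028, sin λ = 0.092979, cos λ = 0.995668.
East component: ΔE = −sin λ·ΔX + cos λ·ΔY = −(0.092979)(221.9) + (0.995668)(-398.5) = -417.41 m.
1° of latitude spans πR/180 = 111125 m; at latitude φ, 1° of longitude spans that × cos φ = 56899.2 m, so Δλ = -417.41 / 56899.2 × 3600 = -26.409″.

Δλ = -26.4″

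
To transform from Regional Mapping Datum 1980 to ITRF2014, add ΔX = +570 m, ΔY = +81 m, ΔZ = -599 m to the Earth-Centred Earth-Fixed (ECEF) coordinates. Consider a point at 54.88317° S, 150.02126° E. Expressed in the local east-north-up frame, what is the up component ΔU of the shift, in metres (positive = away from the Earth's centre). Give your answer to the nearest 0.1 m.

The local up (radial) axis is (cos φ cos λ, cos φ sin λ, sin φ), giving ΔU = -284.022 + 23.282 + 489.970 = 229.23 m.

ΔU = 229.2 m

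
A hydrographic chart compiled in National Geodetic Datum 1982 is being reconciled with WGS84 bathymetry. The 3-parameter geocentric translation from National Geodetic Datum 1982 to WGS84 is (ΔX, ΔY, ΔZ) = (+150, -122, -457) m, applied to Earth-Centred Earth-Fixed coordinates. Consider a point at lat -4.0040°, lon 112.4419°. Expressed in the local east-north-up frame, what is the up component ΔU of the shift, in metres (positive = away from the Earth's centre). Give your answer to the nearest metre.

The local up (radial) axis is (cos φ cos λ, cos φ sin λ, sin φ), giving ΔU = -57.122 − 112.485 + 31.911 = -137.70 m.

ΔU = -138 m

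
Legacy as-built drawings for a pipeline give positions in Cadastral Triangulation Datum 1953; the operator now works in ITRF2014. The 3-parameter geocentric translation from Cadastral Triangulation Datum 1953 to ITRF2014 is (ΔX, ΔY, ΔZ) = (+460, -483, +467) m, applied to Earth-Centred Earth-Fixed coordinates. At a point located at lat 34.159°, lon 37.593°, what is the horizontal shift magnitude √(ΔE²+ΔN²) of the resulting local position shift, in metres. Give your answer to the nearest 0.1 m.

The local east axis at (φ, λ) is (−sin λ, cos λ, 0), so ΔE = −sin(37.593°)·460 + cos(37.593°)·(-483) = -663.33 m.
The local north axis is (−sin φ cos λ, −sin φ sin λ, cos φ), giving ΔN = -204.657 + 165.445 + 386.434 = 347.22 m.
Horizontal magnitude = √(ΔE² + ΔN²) = √((-663.33)² + 347.22²) = 748.72 m.

748.7 m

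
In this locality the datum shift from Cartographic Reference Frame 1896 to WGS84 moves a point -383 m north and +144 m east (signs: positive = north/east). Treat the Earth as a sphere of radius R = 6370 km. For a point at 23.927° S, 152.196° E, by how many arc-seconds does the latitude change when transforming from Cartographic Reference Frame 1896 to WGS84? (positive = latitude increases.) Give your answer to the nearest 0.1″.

Δφ = -12.4″

On a sphere of radius R, 1 rad of latitude = R, so Δφ = ΔN / R = -383.0 / 6370000 = -6.0126e-05 rad = -12.402″.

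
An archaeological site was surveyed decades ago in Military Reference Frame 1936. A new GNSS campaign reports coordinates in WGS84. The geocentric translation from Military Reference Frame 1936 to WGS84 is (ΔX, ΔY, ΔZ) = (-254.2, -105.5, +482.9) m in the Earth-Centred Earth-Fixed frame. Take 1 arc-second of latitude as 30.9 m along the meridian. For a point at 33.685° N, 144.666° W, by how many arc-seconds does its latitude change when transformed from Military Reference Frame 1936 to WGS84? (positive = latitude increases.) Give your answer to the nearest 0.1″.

Δφ = 8.2″

sin φ = 0.554627, cos φ = 0.832099, sin λ = -0.578342, cos λ = -0.815795.
North component: ΔN = −sin φ cos λ·ΔX − sin φ sin λ·ΔY + cos φ·ΔZ = −(0.554627)(-0.815795)(-254.2) − (0.554627)(-0.578342)(-105.5) + (0.832099)(482.9) = 252.96 m.
1° of latitude spans 3600 × 30.90 = 111240 m, so Δφ = 252.96 / 111240 × 3600 = 8.187″.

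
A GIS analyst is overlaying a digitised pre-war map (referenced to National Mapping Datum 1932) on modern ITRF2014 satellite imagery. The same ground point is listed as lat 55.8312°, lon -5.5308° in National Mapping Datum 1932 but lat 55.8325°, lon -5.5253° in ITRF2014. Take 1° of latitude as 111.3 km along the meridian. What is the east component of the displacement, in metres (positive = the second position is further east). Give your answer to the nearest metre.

Δφ = 55.8325° − 55.8312° = +0.0013°; Δλ = -5.5253° − -5.5308° = +0.0055°.
ΔN = Δφ × 111300 = 144.7 m; ΔE = Δλ × 111300 × cos(55.8312°) = +0.0055 × 111300 × 0.561633 = 343.8 m.

ΔE = 344 m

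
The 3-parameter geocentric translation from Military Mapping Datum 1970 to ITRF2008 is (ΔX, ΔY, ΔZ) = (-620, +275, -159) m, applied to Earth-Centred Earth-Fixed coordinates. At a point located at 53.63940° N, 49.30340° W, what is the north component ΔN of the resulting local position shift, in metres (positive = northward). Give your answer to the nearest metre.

ΔN = 399 m

The local north axis is (−sin φ cos λ, −sin φ sin λ, cos φ), giving ΔN = 325.562 + 167.903 − 94.266 = 399.20 m.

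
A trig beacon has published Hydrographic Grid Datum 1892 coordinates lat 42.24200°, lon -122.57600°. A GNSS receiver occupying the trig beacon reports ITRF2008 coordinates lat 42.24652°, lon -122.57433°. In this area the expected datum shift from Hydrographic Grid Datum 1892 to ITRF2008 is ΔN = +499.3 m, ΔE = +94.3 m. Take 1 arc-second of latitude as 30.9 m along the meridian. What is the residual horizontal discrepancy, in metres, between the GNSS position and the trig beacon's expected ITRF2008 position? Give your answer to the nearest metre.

43 m

Observed coordinate differences: Δφ = +0.00452°, Δλ = +0.00167°.
Converting to metres (1° lat = 111240 m, cos φ = 0.740312): observed ΔN = 502.8 m, observed ΔE = 137.5 m.
Subtracting the expected shift leaves a residual of 502.8 − (499.3) = 3.5 m north and 137.5 − (94.3) = 43.2 m east.
Residual distance = √(3.5² + 43.2²) = 43.4 m.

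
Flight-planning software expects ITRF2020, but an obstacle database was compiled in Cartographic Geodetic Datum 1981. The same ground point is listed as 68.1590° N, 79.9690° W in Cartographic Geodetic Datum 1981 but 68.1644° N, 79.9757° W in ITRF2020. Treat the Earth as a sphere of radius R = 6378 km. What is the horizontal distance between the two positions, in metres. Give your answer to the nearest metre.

Δφ = 68.1644° − 68.1590° = +0.0054°; Δλ = -79.9757° − -79.9690° = -0.0067°.
1° along a meridian = πR/180 = 111317 m.
ΔN = Δφ × 111317 = 601.1 m; ΔE = Δλ × 111317 × cos(68.1590°) = -0.0067 × 111317 × 0.372032 = -277.5 m.
Distance = √(ΔE² + ΔN²) = √((-277.5)² + 601.1²) = 662.1 m.

662 m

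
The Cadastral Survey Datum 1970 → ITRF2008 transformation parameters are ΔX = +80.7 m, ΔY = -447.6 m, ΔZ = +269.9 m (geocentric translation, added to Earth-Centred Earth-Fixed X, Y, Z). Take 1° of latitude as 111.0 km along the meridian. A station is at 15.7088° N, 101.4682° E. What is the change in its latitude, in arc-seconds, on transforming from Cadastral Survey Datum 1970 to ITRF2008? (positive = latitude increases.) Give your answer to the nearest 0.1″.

sin φ = 0.270748, cos φ = 0.962650, sin λ = 0.980035, cos λ = -0.198824.
North component: ΔN = −sin φ cos λ·ΔX − sin φ sin λ·ΔY + cos φ·ΔZ = −(0.270748)(-0.198824)(80.7) − (0.270748)(0.980035)(-447.6) + (0.962650)(269.9) = 382.93 m.
1° of latitude spans 111000 m, so Δφ = 382.93 / 111000 × 3600 = 12.419″.

Δφ = 12.4″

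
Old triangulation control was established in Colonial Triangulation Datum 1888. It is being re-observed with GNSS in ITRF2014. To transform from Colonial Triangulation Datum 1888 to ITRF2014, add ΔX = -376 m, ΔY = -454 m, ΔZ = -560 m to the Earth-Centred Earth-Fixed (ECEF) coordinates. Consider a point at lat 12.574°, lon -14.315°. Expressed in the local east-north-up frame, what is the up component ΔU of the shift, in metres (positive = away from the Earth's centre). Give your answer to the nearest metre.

ΔU = -368 m

The local up (radial) axis is (cos φ cos λ, cos φ sin λ, sin φ), giving ΔU = -355.587 + 109.560 − 121.912 = -367.94 m.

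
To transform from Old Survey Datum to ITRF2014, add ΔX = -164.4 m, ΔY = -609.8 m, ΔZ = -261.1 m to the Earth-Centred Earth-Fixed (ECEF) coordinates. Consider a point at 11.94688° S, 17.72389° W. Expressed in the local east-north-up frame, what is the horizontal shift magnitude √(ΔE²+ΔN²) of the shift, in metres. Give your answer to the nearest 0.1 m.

678.4 m

The local east axis at (φ, λ) is (−sin λ, cos λ, 0), so ΔE = −sin(-17.72389°)·(-164.4) + cos(-17.72389°)·(-609.8) = -630.90 m.
The local north axis is (−sin φ cos λ, −sin φ sin λ, cos φ), giving ΔN = -32.416 + 38.429 − 255.445 = -249.43 m.
Horizontal magnitude = √(ΔE² + ΔN²) = √((-630.90)² + (-249.43)²) = 678.42 m.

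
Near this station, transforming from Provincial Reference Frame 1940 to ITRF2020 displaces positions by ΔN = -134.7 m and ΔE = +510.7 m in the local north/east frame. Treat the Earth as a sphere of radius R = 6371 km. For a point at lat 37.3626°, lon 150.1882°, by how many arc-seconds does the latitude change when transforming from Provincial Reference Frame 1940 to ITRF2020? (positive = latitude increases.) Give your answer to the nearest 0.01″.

Δφ = -4.36″

On a sphere of radius R, 1 rad of latitude = R, so Δφ = ΔN / R = -134.7 / 6371000 = -2.1143e-05 rad = -4.361″.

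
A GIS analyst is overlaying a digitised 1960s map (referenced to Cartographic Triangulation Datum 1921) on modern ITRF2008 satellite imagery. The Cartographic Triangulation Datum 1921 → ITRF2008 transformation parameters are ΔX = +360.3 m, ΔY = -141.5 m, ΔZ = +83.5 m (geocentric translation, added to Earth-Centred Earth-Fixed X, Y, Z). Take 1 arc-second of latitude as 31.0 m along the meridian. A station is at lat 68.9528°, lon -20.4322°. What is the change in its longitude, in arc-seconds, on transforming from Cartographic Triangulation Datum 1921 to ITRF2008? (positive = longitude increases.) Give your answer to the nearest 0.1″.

Δλ = -0.6″

sin φ = 0.933285, cos φ = 0.359137, sin λ = -0.349099, cos λ = 0.937086.
East component: ΔE = −sin λ·ΔX + cos λ·ΔY = −(-0.349099)(360.3) + (0.937086)(-141.5) = -6.82 m.
1° of latitude spans 3600 × 31.00 = 111600 m; at latitude φ, 1° of longitude spans that × cos φ = 40079.7 m, so Δλ = -6.82 / 40079.7 × 3600 = -0.612″.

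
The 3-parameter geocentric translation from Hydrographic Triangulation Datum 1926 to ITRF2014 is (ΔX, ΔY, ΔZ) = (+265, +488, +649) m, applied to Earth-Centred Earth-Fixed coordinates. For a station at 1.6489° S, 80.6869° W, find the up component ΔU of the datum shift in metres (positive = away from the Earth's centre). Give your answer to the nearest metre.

ΔU = -457 m

At φ = -1.6489°, λ = -80.6869°: sin φ = -0.028775, cos φ = 0.999586, sin λ = -0.986819, cos λ = 0.161829.
ΔU = cos φ cos λ·ΔX + cos φ sin λ·ΔY + sin φ·ΔZ = (0.999586)(0.161829)(265) + (0.999586)(-0.986819)(488) + (-0.028775)(649) = -457.18 m.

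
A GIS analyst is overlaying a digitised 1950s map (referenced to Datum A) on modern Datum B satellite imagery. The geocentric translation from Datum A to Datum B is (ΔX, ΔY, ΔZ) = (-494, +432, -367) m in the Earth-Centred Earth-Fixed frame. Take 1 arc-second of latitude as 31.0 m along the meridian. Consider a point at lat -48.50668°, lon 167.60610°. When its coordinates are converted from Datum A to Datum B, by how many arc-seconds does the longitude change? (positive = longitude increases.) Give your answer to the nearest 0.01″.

sin φ = -0.749033, cos φ = 0.662533, sin λ = 0.214631, cos λ = -0.976695.
East component: ΔE = −sin λ·ΔX + cos λ·ΔY = −(0.214631)(-494) + (-0.976695)(432) = -315.90 m.
1° of latitude spans 3600 × 31.00 = 111600 m; at latitude φ, 1° of longitude spans that × cos φ = 73938.7 m, so Δλ = -315.90 / 73938.7 × 3600 = -15.381″.

Δλ = -15.38″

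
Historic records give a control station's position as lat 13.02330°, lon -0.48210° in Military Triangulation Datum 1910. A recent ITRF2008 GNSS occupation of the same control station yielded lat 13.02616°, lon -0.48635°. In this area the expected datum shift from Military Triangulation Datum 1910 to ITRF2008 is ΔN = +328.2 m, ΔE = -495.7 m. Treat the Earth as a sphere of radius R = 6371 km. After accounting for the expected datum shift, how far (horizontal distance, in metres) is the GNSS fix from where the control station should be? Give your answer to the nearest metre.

Observed coordinate differences: Δφ = +0.00286°, Δλ = -0.00425°.
Converting to metres (1° lat = 111195 m, cos φ = 0.974279): observed ΔN = 318.0 m, observed ΔE = -460.4 m.
Subtracting the expected shift leaves a residual of 318.0 − (328.2) = -10.2 m north and -460.4 − (-495.7) = 35.3 m east.
Residual distance = √((-10.2)² + 35.3²) = 36.7 m.

37 m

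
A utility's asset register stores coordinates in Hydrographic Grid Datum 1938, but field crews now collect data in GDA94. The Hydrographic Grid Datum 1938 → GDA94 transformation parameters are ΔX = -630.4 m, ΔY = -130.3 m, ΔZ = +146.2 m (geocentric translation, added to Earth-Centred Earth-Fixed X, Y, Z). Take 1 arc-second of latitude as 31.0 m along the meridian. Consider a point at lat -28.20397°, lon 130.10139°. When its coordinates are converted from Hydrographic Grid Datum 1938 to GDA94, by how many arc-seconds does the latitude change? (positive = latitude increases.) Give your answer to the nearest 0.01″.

Δφ = 8.83″

sin φ = -0.472612, cos φ = 0.881271, sin λ = 0.764906, cos λ = -0.644142.
North component: ΔN = −sin φ cos λ·ΔX − sin φ sin λ·ΔY + cos φ·ΔZ = −(-0.472612)(-0.644142)(-630.4) − (-0.472612)(0.764906)(-130.3) + (0.881271)(146.2) = 273.65 m.
1° of latitude spans 3600 × 31.00 = 111600 m, so Δφ = 273.65 / 111600 × 3600 = 8.827″.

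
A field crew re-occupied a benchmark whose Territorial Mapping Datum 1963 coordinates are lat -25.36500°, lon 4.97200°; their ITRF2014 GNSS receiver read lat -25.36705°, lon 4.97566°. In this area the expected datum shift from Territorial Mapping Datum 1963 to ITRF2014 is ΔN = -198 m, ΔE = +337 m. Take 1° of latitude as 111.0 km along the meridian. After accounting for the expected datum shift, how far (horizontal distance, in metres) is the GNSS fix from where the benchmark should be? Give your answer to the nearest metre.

Observed coordinate differences: Δφ = -0.00205°, Δλ = +0.00366°.
Converting to metres (1° lat = 111000 m, cos φ = 0.903597): observed ΔN = -227.6 m, observed ΔE = 367.1 m.
Subtracting the expected shift leaves a residual of -227.6 − (-198) = -29.6 m north and 367.1 − (337) = 30.1 m east.
Residual distance = √((-29.6)² + 30.1²) = 42.2 m.

42 m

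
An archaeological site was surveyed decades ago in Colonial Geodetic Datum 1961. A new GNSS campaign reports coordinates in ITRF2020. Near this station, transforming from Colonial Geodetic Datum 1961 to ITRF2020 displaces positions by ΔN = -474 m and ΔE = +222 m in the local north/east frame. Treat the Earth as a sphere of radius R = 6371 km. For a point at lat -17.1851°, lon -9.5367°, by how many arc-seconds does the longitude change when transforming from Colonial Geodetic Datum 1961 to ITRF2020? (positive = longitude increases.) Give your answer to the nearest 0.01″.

Δλ = 7.52″

At latitude -17.1851°, cos φ = 0.955355.
One radian of longitude at latitude φ spans R cos φ, so Δλ = ΔE / (R cos φ) = 222.0 / (6371000 × 0.955355) = 3.6474e-05 rad = 7.523″.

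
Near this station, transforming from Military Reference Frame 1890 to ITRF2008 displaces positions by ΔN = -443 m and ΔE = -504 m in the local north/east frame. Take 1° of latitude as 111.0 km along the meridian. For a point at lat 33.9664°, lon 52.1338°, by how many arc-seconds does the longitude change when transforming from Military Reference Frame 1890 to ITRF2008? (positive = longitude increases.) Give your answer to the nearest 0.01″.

Δλ = -19.71″

At latitude 33.9664°, cos φ = 0.829365.
1° of longitude at this latitude = 111.0 × cos φ = 92.06 km, so Δλ = -504.0 / 92059.6 = -0.0054747° = -19.709″.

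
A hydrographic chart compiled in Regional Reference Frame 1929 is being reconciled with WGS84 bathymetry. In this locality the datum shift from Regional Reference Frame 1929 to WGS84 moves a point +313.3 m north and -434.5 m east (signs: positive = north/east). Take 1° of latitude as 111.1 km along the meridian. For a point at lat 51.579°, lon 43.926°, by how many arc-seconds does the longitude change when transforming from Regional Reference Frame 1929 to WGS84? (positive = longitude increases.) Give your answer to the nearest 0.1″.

At latitude 51.579°, cos φ = 0.621435.
1° of longitude at this latitude = 111.1 × cos φ = 69.04 km, so Δλ = -434.5 / 69041.4 = -0.0062933° = -22.656″.

Δλ = -22.7″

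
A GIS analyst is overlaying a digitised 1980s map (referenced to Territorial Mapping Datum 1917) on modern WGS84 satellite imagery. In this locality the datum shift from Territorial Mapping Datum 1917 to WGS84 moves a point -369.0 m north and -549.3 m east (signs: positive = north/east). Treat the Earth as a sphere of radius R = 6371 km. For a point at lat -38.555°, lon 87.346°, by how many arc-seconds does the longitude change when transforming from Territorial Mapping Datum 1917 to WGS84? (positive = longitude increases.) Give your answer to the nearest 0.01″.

Δλ = -22.74″

At latitude -38.555°, cos φ = 0.782010.
One radian of longitude at latitude φ spans R cos φ, so Δλ = ΔE / (R cos φ) = -549.3 / (6371000 × 0.782010) = -1.1025e-04 rad = -22.741″.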